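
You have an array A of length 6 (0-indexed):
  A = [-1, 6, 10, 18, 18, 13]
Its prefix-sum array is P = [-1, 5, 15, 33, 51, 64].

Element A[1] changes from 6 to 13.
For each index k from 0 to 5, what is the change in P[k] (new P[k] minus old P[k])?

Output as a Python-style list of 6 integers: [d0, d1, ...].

Answer: [0, 7, 7, 7, 7, 7]

Derivation:
Element change: A[1] 6 -> 13, delta = 7
For k < 1: P[k] unchanged, delta_P[k] = 0
For k >= 1: P[k] shifts by exactly 7
Delta array: [0, 7, 7, 7, 7, 7]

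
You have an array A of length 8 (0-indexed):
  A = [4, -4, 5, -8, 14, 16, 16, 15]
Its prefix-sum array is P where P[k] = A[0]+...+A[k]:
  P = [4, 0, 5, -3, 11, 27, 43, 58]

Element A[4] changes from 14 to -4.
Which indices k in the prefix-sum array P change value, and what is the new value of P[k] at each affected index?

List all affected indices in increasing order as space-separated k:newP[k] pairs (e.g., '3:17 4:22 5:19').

Answer: 4:-7 5:9 6:25 7:40

Derivation:
P[k] = A[0] + ... + A[k]
P[k] includes A[4] iff k >= 4
Affected indices: 4, 5, ..., 7; delta = -18
  P[4]: 11 + -18 = -7
  P[5]: 27 + -18 = 9
  P[6]: 43 + -18 = 25
  P[7]: 58 + -18 = 40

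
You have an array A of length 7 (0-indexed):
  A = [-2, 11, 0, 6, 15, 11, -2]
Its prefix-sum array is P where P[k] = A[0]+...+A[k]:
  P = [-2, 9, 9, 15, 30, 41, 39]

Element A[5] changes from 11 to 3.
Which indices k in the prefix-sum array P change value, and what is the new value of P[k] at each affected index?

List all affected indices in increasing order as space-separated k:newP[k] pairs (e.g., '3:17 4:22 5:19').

Answer: 5:33 6:31

Derivation:
P[k] = A[0] + ... + A[k]
P[k] includes A[5] iff k >= 5
Affected indices: 5, 6, ..., 6; delta = -8
  P[5]: 41 + -8 = 33
  P[6]: 39 + -8 = 31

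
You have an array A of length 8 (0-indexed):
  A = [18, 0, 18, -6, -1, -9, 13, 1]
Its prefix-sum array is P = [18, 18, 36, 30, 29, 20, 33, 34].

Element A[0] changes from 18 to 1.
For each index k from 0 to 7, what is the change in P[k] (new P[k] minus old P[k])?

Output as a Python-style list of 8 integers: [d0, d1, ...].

Element change: A[0] 18 -> 1, delta = -17
For k < 0: P[k] unchanged, delta_P[k] = 0
For k >= 0: P[k] shifts by exactly -17
Delta array: [-17, -17, -17, -17, -17, -17, -17, -17]

Answer: [-17, -17, -17, -17, -17, -17, -17, -17]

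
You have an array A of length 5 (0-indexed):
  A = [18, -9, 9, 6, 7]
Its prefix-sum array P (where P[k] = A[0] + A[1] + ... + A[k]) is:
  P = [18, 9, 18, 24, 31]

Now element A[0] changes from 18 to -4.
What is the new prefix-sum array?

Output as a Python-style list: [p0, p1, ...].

Answer: [-4, -13, -4, 2, 9]

Derivation:
Change: A[0] 18 -> -4, delta = -22
P[k] for k < 0: unchanged (A[0] not included)
P[k] for k >= 0: shift by delta = -22
  P[0] = 18 + -22 = -4
  P[1] = 9 + -22 = -13
  P[2] = 18 + -22 = -4
  P[3] = 24 + -22 = 2
  P[4] = 31 + -22 = 9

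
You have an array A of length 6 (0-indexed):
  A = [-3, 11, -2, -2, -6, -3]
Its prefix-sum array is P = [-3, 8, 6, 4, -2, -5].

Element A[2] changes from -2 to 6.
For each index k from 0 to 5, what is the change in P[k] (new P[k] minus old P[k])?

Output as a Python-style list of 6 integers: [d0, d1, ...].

Answer: [0, 0, 8, 8, 8, 8]

Derivation:
Element change: A[2] -2 -> 6, delta = 8
For k < 2: P[k] unchanged, delta_P[k] = 0
For k >= 2: P[k] shifts by exactly 8
Delta array: [0, 0, 8, 8, 8, 8]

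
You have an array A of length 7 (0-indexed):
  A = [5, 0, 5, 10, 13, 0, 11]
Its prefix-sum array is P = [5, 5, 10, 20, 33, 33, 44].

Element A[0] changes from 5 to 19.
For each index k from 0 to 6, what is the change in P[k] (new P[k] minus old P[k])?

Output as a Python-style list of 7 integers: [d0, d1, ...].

Element change: A[0] 5 -> 19, delta = 14
For k < 0: P[k] unchanged, delta_P[k] = 0
For k >= 0: P[k] shifts by exactly 14
Delta array: [14, 14, 14, 14, 14, 14, 14]

Answer: [14, 14, 14, 14, 14, 14, 14]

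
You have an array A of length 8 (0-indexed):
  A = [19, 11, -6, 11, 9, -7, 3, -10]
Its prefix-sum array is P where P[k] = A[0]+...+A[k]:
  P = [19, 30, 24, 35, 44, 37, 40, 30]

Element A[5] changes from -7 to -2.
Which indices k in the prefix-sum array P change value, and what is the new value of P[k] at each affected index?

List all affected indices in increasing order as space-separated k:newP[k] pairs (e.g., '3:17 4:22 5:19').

Answer: 5:42 6:45 7:35

Derivation:
P[k] = A[0] + ... + A[k]
P[k] includes A[5] iff k >= 5
Affected indices: 5, 6, ..., 7; delta = 5
  P[5]: 37 + 5 = 42
  P[6]: 40 + 5 = 45
  P[7]: 30 + 5 = 35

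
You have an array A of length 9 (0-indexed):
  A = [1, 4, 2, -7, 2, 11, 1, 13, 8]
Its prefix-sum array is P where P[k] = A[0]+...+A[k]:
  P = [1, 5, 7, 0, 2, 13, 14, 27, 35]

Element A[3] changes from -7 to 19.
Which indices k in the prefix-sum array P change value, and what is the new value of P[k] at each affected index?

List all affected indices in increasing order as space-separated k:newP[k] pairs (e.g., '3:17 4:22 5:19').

P[k] = A[0] + ... + A[k]
P[k] includes A[3] iff k >= 3
Affected indices: 3, 4, ..., 8; delta = 26
  P[3]: 0 + 26 = 26
  P[4]: 2 + 26 = 28
  P[5]: 13 + 26 = 39
  P[6]: 14 + 26 = 40
  P[7]: 27 + 26 = 53
  P[8]: 35 + 26 = 61

Answer: 3:26 4:28 5:39 6:40 7:53 8:61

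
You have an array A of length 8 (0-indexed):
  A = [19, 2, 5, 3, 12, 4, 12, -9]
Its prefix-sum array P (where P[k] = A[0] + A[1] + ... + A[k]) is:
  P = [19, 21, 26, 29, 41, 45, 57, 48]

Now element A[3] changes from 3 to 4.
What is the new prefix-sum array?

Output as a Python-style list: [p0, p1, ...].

Answer: [19, 21, 26, 30, 42, 46, 58, 49]

Derivation:
Change: A[3] 3 -> 4, delta = 1
P[k] for k < 3: unchanged (A[3] not included)
P[k] for k >= 3: shift by delta = 1
  P[0] = 19 + 0 = 19
  P[1] = 21 + 0 = 21
  P[2] = 26 + 0 = 26
  P[3] = 29 + 1 = 30
  P[4] = 41 + 1 = 42
  P[5] = 45 + 1 = 46
  P[6] = 57 + 1 = 58
  P[7] = 48 + 1 = 49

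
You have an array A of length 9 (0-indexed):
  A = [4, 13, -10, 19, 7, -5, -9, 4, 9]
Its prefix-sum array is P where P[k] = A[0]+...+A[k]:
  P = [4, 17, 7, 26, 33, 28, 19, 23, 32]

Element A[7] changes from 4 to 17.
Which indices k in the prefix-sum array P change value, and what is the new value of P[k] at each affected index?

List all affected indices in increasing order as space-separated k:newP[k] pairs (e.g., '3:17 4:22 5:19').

P[k] = A[0] + ... + A[k]
P[k] includes A[7] iff k >= 7
Affected indices: 7, 8, ..., 8; delta = 13
  P[7]: 23 + 13 = 36
  P[8]: 32 + 13 = 45

Answer: 7:36 8:45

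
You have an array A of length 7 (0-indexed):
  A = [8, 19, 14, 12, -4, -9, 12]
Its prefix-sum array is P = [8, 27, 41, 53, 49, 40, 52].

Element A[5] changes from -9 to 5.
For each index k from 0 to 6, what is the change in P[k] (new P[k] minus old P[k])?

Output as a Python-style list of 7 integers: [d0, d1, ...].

Element change: A[5] -9 -> 5, delta = 14
For k < 5: P[k] unchanged, delta_P[k] = 0
For k >= 5: P[k] shifts by exactly 14
Delta array: [0, 0, 0, 0, 0, 14, 14]

Answer: [0, 0, 0, 0, 0, 14, 14]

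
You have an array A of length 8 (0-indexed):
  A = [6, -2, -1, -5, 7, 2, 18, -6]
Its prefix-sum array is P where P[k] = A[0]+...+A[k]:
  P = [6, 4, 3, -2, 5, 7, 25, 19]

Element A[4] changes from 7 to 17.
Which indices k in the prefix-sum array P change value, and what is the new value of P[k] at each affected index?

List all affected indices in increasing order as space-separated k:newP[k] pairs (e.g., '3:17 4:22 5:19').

Answer: 4:15 5:17 6:35 7:29

Derivation:
P[k] = A[0] + ... + A[k]
P[k] includes A[4] iff k >= 4
Affected indices: 4, 5, ..., 7; delta = 10
  P[4]: 5 + 10 = 15
  P[5]: 7 + 10 = 17
  P[6]: 25 + 10 = 35
  P[7]: 19 + 10 = 29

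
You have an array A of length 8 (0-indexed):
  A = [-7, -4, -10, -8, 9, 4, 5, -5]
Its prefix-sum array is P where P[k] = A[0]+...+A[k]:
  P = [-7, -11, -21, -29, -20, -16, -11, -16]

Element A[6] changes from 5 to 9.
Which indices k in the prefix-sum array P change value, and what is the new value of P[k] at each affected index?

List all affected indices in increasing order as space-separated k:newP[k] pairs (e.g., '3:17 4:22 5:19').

Answer: 6:-7 7:-12

Derivation:
P[k] = A[0] + ... + A[k]
P[k] includes A[6] iff k >= 6
Affected indices: 6, 7, ..., 7; delta = 4
  P[6]: -11 + 4 = -7
  P[7]: -16 + 4 = -12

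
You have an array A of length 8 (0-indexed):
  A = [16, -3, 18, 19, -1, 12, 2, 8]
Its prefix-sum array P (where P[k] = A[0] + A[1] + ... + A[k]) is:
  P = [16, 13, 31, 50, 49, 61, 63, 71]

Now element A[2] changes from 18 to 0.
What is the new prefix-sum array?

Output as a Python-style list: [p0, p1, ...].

Answer: [16, 13, 13, 32, 31, 43, 45, 53]

Derivation:
Change: A[2] 18 -> 0, delta = -18
P[k] for k < 2: unchanged (A[2] not included)
P[k] for k >= 2: shift by delta = -18
  P[0] = 16 + 0 = 16
  P[1] = 13 + 0 = 13
  P[2] = 31 + -18 = 13
  P[3] = 50 + -18 = 32
  P[4] = 49 + -18 = 31
  P[5] = 61 + -18 = 43
  P[6] = 63 + -18 = 45
  P[7] = 71 + -18 = 53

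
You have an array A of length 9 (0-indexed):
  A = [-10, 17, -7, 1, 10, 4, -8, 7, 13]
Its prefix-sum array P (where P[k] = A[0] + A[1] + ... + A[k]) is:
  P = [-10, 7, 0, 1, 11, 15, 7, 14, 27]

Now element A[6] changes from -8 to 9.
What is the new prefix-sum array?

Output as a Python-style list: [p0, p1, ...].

Answer: [-10, 7, 0, 1, 11, 15, 24, 31, 44]

Derivation:
Change: A[6] -8 -> 9, delta = 17
P[k] for k < 6: unchanged (A[6] not included)
P[k] for k >= 6: shift by delta = 17
  P[0] = -10 + 0 = -10
  P[1] = 7 + 0 = 7
  P[2] = 0 + 0 = 0
  P[3] = 1 + 0 = 1
  P[4] = 11 + 0 = 11
  P[5] = 15 + 0 = 15
  P[6] = 7 + 17 = 24
  P[7] = 14 + 17 = 31
  P[8] = 27 + 17 = 44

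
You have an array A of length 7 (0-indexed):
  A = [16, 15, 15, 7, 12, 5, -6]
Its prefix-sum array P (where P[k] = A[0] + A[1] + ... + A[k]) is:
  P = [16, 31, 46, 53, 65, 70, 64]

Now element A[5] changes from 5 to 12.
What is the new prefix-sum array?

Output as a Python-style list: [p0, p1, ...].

Answer: [16, 31, 46, 53, 65, 77, 71]

Derivation:
Change: A[5] 5 -> 12, delta = 7
P[k] for k < 5: unchanged (A[5] not included)
P[k] for k >= 5: shift by delta = 7
  P[0] = 16 + 0 = 16
  P[1] = 31 + 0 = 31
  P[2] = 46 + 0 = 46
  P[3] = 53 + 0 = 53
  P[4] = 65 + 0 = 65
  P[5] = 70 + 7 = 77
  P[6] = 64 + 7 = 71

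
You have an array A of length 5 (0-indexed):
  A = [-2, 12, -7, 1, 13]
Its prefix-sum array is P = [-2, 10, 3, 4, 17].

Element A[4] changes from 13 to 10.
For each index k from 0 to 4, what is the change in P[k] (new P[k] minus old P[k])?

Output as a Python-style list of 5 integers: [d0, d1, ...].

Answer: [0, 0, 0, 0, -3]

Derivation:
Element change: A[4] 13 -> 10, delta = -3
For k < 4: P[k] unchanged, delta_P[k] = 0
For k >= 4: P[k] shifts by exactly -3
Delta array: [0, 0, 0, 0, -3]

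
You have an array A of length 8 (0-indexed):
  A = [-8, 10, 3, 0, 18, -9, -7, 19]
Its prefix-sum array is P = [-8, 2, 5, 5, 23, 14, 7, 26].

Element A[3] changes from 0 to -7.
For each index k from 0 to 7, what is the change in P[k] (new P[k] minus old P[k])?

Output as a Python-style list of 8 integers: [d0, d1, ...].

Element change: A[3] 0 -> -7, delta = -7
For k < 3: P[k] unchanged, delta_P[k] = 0
For k >= 3: P[k] shifts by exactly -7
Delta array: [0, 0, 0, -7, -7, -7, -7, -7]

Answer: [0, 0, 0, -7, -7, -7, -7, -7]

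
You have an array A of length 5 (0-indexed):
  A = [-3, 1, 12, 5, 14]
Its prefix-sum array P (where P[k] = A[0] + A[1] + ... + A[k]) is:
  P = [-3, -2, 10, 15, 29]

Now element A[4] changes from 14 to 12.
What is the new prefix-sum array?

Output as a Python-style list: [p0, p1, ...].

Answer: [-3, -2, 10, 15, 27]

Derivation:
Change: A[4] 14 -> 12, delta = -2
P[k] for k < 4: unchanged (A[4] not included)
P[k] for k >= 4: shift by delta = -2
  P[0] = -3 + 0 = -3
  P[1] = -2 + 0 = -2
  P[2] = 10 + 0 = 10
  P[3] = 15 + 0 = 15
  P[4] = 29 + -2 = 27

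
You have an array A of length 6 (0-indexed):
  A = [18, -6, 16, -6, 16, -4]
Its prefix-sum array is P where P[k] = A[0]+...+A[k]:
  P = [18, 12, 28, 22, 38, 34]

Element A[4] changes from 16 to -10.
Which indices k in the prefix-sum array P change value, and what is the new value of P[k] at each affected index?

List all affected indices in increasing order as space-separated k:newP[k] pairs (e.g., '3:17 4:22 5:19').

P[k] = A[0] + ... + A[k]
P[k] includes A[4] iff k >= 4
Affected indices: 4, 5, ..., 5; delta = -26
  P[4]: 38 + -26 = 12
  P[5]: 34 + -26 = 8

Answer: 4:12 5:8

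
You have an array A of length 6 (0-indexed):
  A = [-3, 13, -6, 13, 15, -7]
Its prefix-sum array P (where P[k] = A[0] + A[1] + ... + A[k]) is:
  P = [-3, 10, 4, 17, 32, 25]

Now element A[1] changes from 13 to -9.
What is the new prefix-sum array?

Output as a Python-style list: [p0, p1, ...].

Answer: [-3, -12, -18, -5, 10, 3]

Derivation:
Change: A[1] 13 -> -9, delta = -22
P[k] for k < 1: unchanged (A[1] not included)
P[k] for k >= 1: shift by delta = -22
  P[0] = -3 + 0 = -3
  P[1] = 10 + -22 = -12
  P[2] = 4 + -22 = -18
  P[3] = 17 + -22 = -5
  P[4] = 32 + -22 = 10
  P[5] = 25 + -22 = 3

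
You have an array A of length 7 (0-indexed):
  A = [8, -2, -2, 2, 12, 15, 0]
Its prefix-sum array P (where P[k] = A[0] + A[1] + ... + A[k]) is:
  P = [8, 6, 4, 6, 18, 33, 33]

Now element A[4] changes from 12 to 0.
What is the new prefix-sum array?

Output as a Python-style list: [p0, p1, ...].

Answer: [8, 6, 4, 6, 6, 21, 21]

Derivation:
Change: A[4] 12 -> 0, delta = -12
P[k] for k < 4: unchanged (A[4] not included)
P[k] for k >= 4: shift by delta = -12
  P[0] = 8 + 0 = 8
  P[1] = 6 + 0 = 6
  P[2] = 4 + 0 = 4
  P[3] = 6 + 0 = 6
  P[4] = 18 + -12 = 6
  P[5] = 33 + -12 = 21
  P[6] = 33 + -12 = 21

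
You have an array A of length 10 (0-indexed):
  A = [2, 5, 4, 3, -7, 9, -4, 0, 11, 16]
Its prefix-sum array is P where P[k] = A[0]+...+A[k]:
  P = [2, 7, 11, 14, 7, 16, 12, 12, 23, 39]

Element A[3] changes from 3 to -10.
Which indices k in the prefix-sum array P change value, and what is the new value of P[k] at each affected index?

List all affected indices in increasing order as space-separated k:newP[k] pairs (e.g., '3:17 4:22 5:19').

Answer: 3:1 4:-6 5:3 6:-1 7:-1 8:10 9:26

Derivation:
P[k] = A[0] + ... + A[k]
P[k] includes A[3] iff k >= 3
Affected indices: 3, 4, ..., 9; delta = -13
  P[3]: 14 + -13 = 1
  P[4]: 7 + -13 = -6
  P[5]: 16 + -13 = 3
  P[6]: 12 + -13 = -1
  P[7]: 12 + -13 = -1
  P[8]: 23 + -13 = 10
  P[9]: 39 + -13 = 26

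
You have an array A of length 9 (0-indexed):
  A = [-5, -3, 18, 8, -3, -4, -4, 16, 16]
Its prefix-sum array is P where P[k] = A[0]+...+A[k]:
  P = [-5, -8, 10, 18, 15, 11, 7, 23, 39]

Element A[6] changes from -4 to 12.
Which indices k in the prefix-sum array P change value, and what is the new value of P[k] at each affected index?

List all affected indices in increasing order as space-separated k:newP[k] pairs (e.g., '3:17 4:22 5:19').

P[k] = A[0] + ... + A[k]
P[k] includes A[6] iff k >= 6
Affected indices: 6, 7, ..., 8; delta = 16
  P[6]: 7 + 16 = 23
  P[7]: 23 + 16 = 39
  P[8]: 39 + 16 = 55

Answer: 6:23 7:39 8:55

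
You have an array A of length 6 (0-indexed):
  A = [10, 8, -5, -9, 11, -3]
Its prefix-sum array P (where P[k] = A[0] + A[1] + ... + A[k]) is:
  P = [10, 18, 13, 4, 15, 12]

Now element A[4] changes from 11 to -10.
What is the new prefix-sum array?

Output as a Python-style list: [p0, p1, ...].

Answer: [10, 18, 13, 4, -6, -9]

Derivation:
Change: A[4] 11 -> -10, delta = -21
P[k] for k < 4: unchanged (A[4] not included)
P[k] for k >= 4: shift by delta = -21
  P[0] = 10 + 0 = 10
  P[1] = 18 + 0 = 18
  P[2] = 13 + 0 = 13
  P[3] = 4 + 0 = 4
  P[4] = 15 + -21 = -6
  P[5] = 12 + -21 = -9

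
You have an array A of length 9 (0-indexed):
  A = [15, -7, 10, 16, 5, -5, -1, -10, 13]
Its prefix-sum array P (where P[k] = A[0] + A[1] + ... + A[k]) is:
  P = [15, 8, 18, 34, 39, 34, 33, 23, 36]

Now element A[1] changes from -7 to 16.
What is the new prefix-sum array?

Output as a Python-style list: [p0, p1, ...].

Answer: [15, 31, 41, 57, 62, 57, 56, 46, 59]

Derivation:
Change: A[1] -7 -> 16, delta = 23
P[k] for k < 1: unchanged (A[1] not included)
P[k] for k >= 1: shift by delta = 23
  P[0] = 15 + 0 = 15
  P[1] = 8 + 23 = 31
  P[2] = 18 + 23 = 41
  P[3] = 34 + 23 = 57
  P[4] = 39 + 23 = 62
  P[5] = 34 + 23 = 57
  P[6] = 33 + 23 = 56
  P[7] = 23 + 23 = 46
  P[8] = 36 + 23 = 59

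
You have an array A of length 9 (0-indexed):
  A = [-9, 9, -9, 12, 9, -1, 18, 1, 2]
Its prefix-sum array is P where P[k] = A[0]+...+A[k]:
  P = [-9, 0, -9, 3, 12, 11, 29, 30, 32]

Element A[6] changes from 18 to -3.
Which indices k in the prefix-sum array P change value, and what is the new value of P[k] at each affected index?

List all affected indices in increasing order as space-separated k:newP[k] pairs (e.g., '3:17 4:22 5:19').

P[k] = A[0] + ... + A[k]
P[k] includes A[6] iff k >= 6
Affected indices: 6, 7, ..., 8; delta = -21
  P[6]: 29 + -21 = 8
  P[7]: 30 + -21 = 9
  P[8]: 32 + -21 = 11

Answer: 6:8 7:9 8:11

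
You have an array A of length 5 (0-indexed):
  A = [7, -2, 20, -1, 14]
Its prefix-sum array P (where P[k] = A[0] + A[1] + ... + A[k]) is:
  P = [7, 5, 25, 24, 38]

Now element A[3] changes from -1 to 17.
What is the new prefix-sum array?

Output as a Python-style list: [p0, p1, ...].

Answer: [7, 5, 25, 42, 56]

Derivation:
Change: A[3] -1 -> 17, delta = 18
P[k] for k < 3: unchanged (A[3] not included)
P[k] for k >= 3: shift by delta = 18
  P[0] = 7 + 0 = 7
  P[1] = 5 + 0 = 5
  P[2] = 25 + 0 = 25
  P[3] = 24 + 18 = 42
  P[4] = 38 + 18 = 56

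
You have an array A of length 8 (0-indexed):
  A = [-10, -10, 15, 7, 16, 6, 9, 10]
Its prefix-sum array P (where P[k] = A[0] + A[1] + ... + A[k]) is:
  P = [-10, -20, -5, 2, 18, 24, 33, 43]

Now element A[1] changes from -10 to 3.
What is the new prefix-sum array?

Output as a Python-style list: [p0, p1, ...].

Change: A[1] -10 -> 3, delta = 13
P[k] for k < 1: unchanged (A[1] not included)
P[k] for k >= 1: shift by delta = 13
  P[0] = -10 + 0 = -10
  P[1] = -20 + 13 = -7
  P[2] = -5 + 13 = 8
  P[3] = 2 + 13 = 15
  P[4] = 18 + 13 = 31
  P[5] = 24 + 13 = 37
  P[6] = 33 + 13 = 46
  P[7] = 43 + 13 = 56

Answer: [-10, -7, 8, 15, 31, 37, 46, 56]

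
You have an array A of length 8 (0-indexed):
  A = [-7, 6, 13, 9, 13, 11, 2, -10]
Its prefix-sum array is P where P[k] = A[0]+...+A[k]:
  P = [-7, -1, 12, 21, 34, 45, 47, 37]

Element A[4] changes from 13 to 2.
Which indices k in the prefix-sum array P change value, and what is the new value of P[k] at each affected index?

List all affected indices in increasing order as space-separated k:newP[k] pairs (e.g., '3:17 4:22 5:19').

P[k] = A[0] + ... + A[k]
P[k] includes A[4] iff k >= 4
Affected indices: 4, 5, ..., 7; delta = -11
  P[4]: 34 + -11 = 23
  P[5]: 45 + -11 = 34
  P[6]: 47 + -11 = 36
  P[7]: 37 + -11 = 26

Answer: 4:23 5:34 6:36 7:26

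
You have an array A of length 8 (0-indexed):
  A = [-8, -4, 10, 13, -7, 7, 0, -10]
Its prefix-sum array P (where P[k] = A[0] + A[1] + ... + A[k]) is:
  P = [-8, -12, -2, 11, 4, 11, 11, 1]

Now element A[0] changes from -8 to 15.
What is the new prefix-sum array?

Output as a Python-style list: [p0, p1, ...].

Change: A[0] -8 -> 15, delta = 23
P[k] for k < 0: unchanged (A[0] not included)
P[k] for k >= 0: shift by delta = 23
  P[0] = -8 + 23 = 15
  P[1] = -12 + 23 = 11
  P[2] = -2 + 23 = 21
  P[3] = 11 + 23 = 34
  P[4] = 4 + 23 = 27
  P[5] = 11 + 23 = 34
  P[6] = 11 + 23 = 34
  P[7] = 1 + 23 = 24

Answer: [15, 11, 21, 34, 27, 34, 34, 24]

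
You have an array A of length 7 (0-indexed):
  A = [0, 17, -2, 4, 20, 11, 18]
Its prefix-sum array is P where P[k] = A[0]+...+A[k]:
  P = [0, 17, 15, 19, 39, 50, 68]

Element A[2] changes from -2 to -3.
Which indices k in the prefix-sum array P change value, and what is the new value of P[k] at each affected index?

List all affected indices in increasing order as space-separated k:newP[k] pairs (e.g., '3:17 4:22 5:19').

Answer: 2:14 3:18 4:38 5:49 6:67

Derivation:
P[k] = A[0] + ... + A[k]
P[k] includes A[2] iff k >= 2
Affected indices: 2, 3, ..., 6; delta = -1
  P[2]: 15 + -1 = 14
  P[3]: 19 + -1 = 18
  P[4]: 39 + -1 = 38
  P[5]: 50 + -1 = 49
  P[6]: 68 + -1 = 67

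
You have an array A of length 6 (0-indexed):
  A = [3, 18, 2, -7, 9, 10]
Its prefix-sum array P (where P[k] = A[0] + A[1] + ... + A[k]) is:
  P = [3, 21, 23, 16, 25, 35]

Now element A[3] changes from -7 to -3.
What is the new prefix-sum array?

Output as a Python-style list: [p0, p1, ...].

Answer: [3, 21, 23, 20, 29, 39]

Derivation:
Change: A[3] -7 -> -3, delta = 4
P[k] for k < 3: unchanged (A[3] not included)
P[k] for k >= 3: shift by delta = 4
  P[0] = 3 + 0 = 3
  P[1] = 21 + 0 = 21
  P[2] = 23 + 0 = 23
  P[3] = 16 + 4 = 20
  P[4] = 25 + 4 = 29
  P[5] = 35 + 4 = 39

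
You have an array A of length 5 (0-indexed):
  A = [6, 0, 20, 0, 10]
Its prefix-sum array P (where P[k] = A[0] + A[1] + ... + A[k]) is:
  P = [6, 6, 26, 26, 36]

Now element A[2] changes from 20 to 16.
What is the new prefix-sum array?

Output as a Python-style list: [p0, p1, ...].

Answer: [6, 6, 22, 22, 32]

Derivation:
Change: A[2] 20 -> 16, delta = -4
P[k] for k < 2: unchanged (A[2] not included)
P[k] for k >= 2: shift by delta = -4
  P[0] = 6 + 0 = 6
  P[1] = 6 + 0 = 6
  P[2] = 26 + -4 = 22
  P[3] = 26 + -4 = 22
  P[4] = 36 + -4 = 32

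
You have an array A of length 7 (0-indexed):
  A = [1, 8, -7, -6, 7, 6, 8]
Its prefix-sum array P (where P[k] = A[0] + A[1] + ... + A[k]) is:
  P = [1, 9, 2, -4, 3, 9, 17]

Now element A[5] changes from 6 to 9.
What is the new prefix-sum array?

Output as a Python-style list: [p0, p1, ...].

Change: A[5] 6 -> 9, delta = 3
P[k] for k < 5: unchanged (A[5] not included)
P[k] for k >= 5: shift by delta = 3
  P[0] = 1 + 0 = 1
  P[1] = 9 + 0 = 9
  P[2] = 2 + 0 = 2
  P[3] = -4 + 0 = -4
  P[4] = 3 + 0 = 3
  P[5] = 9 + 3 = 12
  P[6] = 17 + 3 = 20

Answer: [1, 9, 2, -4, 3, 12, 20]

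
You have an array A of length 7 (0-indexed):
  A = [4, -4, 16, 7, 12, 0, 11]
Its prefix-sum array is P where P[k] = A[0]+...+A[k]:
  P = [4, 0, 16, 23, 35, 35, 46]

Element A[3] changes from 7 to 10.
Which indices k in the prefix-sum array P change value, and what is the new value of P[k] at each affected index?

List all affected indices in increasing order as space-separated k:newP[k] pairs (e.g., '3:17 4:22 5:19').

Answer: 3:26 4:38 5:38 6:49

Derivation:
P[k] = A[0] + ... + A[k]
P[k] includes A[3] iff k >= 3
Affected indices: 3, 4, ..., 6; delta = 3
  P[3]: 23 + 3 = 26
  P[4]: 35 + 3 = 38
  P[5]: 35 + 3 = 38
  P[6]: 46 + 3 = 49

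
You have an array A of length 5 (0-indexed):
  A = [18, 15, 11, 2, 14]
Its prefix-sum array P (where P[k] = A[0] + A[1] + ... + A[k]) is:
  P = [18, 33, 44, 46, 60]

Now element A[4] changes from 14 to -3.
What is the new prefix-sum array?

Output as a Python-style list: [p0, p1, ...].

Change: A[4] 14 -> -3, delta = -17
P[k] for k < 4: unchanged (A[4] not included)
P[k] for k >= 4: shift by delta = -17
  P[0] = 18 + 0 = 18
  P[1] = 33 + 0 = 33
  P[2] = 44 + 0 = 44
  P[3] = 46 + 0 = 46
  P[4] = 60 + -17 = 43

Answer: [18, 33, 44, 46, 43]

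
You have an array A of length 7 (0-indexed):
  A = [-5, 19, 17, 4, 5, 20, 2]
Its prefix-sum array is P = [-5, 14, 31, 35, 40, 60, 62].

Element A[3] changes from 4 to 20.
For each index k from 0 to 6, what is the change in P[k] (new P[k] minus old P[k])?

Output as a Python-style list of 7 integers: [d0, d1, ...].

Answer: [0, 0, 0, 16, 16, 16, 16]

Derivation:
Element change: A[3] 4 -> 20, delta = 16
For k < 3: P[k] unchanged, delta_P[k] = 0
For k >= 3: P[k] shifts by exactly 16
Delta array: [0, 0, 0, 16, 16, 16, 16]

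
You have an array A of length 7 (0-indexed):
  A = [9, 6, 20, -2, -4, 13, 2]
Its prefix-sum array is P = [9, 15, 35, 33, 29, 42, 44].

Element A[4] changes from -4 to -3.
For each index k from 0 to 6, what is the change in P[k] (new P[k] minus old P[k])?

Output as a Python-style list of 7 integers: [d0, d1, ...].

Answer: [0, 0, 0, 0, 1, 1, 1]

Derivation:
Element change: A[4] -4 -> -3, delta = 1
For k < 4: P[k] unchanged, delta_P[k] = 0
For k >= 4: P[k] shifts by exactly 1
Delta array: [0, 0, 0, 0, 1, 1, 1]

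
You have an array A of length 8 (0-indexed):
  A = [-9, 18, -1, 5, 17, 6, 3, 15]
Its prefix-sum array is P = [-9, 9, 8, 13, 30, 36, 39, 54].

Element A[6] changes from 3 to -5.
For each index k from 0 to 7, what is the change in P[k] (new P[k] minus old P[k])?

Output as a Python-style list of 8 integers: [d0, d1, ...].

Answer: [0, 0, 0, 0, 0, 0, -8, -8]

Derivation:
Element change: A[6] 3 -> -5, delta = -8
For k < 6: P[k] unchanged, delta_P[k] = 0
For k >= 6: P[k] shifts by exactly -8
Delta array: [0, 0, 0, 0, 0, 0, -8, -8]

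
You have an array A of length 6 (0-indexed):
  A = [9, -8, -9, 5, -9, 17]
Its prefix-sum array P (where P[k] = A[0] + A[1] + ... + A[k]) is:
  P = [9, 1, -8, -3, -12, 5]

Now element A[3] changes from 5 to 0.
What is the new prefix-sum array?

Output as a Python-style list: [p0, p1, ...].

Answer: [9, 1, -8, -8, -17, 0]

Derivation:
Change: A[3] 5 -> 0, delta = -5
P[k] for k < 3: unchanged (A[3] not included)
P[k] for k >= 3: shift by delta = -5
  P[0] = 9 + 0 = 9
  P[1] = 1 + 0 = 1
  P[2] = -8 + 0 = -8
  P[3] = -3 + -5 = -8
  P[4] = -12 + -5 = -17
  P[5] = 5 + -5 = 0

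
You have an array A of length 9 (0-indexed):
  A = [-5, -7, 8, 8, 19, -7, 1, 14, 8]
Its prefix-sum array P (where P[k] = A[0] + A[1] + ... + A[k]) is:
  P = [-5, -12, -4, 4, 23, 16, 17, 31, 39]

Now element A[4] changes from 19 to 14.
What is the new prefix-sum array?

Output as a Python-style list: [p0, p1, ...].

Answer: [-5, -12, -4, 4, 18, 11, 12, 26, 34]

Derivation:
Change: A[4] 19 -> 14, delta = -5
P[k] for k < 4: unchanged (A[4] not included)
P[k] for k >= 4: shift by delta = -5
  P[0] = -5 + 0 = -5
  P[1] = -12 + 0 = -12
  P[2] = -4 + 0 = -4
  P[3] = 4 + 0 = 4
  P[4] = 23 + -5 = 18
  P[5] = 16 + -5 = 11
  P[6] = 17 + -5 = 12
  P[7] = 31 + -5 = 26
  P[8] = 39 + -5 = 34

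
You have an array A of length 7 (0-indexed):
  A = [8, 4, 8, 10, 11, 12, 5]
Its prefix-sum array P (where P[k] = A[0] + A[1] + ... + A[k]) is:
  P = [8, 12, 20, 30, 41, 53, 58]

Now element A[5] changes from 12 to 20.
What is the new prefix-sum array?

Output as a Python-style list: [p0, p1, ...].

Answer: [8, 12, 20, 30, 41, 61, 66]

Derivation:
Change: A[5] 12 -> 20, delta = 8
P[k] for k < 5: unchanged (A[5] not included)
P[k] for k >= 5: shift by delta = 8
  P[0] = 8 + 0 = 8
  P[1] = 12 + 0 = 12
  P[2] = 20 + 0 = 20
  P[3] = 30 + 0 = 30
  P[4] = 41 + 0 = 41
  P[5] = 53 + 8 = 61
  P[6] = 58 + 8 = 66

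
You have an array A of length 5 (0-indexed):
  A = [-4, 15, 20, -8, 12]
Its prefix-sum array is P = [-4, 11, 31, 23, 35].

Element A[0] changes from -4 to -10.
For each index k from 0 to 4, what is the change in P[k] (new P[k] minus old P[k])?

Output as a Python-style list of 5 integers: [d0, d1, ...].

Element change: A[0] -4 -> -10, delta = -6
For k < 0: P[k] unchanged, delta_P[k] = 0
For k >= 0: P[k] shifts by exactly -6
Delta array: [-6, -6, -6, -6, -6]

Answer: [-6, -6, -6, -6, -6]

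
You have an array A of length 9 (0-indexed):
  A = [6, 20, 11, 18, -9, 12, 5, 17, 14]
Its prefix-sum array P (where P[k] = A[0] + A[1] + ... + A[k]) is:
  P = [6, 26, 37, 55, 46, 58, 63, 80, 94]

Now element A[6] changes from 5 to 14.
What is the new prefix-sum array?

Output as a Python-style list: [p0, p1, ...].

Change: A[6] 5 -> 14, delta = 9
P[k] for k < 6: unchanged (A[6] not included)
P[k] for k >= 6: shift by delta = 9
  P[0] = 6 + 0 = 6
  P[1] = 26 + 0 = 26
  P[2] = 37 + 0 = 37
  P[3] = 55 + 0 = 55
  P[4] = 46 + 0 = 46
  P[5] = 58 + 0 = 58
  P[6] = 63 + 9 = 72
  P[7] = 80 + 9 = 89
  P[8] = 94 + 9 = 103

Answer: [6, 26, 37, 55, 46, 58, 72, 89, 103]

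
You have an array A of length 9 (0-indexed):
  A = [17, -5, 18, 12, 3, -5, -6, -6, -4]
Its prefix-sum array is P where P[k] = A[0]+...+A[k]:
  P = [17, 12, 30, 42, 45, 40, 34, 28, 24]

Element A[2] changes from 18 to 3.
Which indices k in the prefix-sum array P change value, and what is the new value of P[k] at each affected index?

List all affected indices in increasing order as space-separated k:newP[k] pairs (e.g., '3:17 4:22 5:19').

Answer: 2:15 3:27 4:30 5:25 6:19 7:13 8:9

Derivation:
P[k] = A[0] + ... + A[k]
P[k] includes A[2] iff k >= 2
Affected indices: 2, 3, ..., 8; delta = -15
  P[2]: 30 + -15 = 15
  P[3]: 42 + -15 = 27
  P[4]: 45 + -15 = 30
  P[5]: 40 + -15 = 25
  P[6]: 34 + -15 = 19
  P[7]: 28 + -15 = 13
  P[8]: 24 + -15 = 9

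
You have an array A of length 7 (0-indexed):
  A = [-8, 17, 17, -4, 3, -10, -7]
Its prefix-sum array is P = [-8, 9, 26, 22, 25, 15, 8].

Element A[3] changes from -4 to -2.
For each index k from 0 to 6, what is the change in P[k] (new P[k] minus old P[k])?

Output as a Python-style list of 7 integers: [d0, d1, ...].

Element change: A[3] -4 -> -2, delta = 2
For k < 3: P[k] unchanged, delta_P[k] = 0
For k >= 3: P[k] shifts by exactly 2
Delta array: [0, 0, 0, 2, 2, 2, 2]

Answer: [0, 0, 0, 2, 2, 2, 2]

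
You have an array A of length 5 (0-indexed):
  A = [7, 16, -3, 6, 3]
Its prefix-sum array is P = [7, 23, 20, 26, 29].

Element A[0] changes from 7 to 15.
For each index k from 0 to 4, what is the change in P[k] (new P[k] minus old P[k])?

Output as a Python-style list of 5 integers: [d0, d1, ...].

Element change: A[0] 7 -> 15, delta = 8
For k < 0: P[k] unchanged, delta_P[k] = 0
For k >= 0: P[k] shifts by exactly 8
Delta array: [8, 8, 8, 8, 8]

Answer: [8, 8, 8, 8, 8]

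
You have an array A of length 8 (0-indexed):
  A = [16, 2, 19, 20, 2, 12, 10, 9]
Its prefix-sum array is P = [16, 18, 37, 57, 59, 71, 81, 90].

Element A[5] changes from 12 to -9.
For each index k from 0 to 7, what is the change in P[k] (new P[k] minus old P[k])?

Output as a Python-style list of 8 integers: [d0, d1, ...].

Element change: A[5] 12 -> -9, delta = -21
For k < 5: P[k] unchanged, delta_P[k] = 0
For k >= 5: P[k] shifts by exactly -21
Delta array: [0, 0, 0, 0, 0, -21, -21, -21]

Answer: [0, 0, 0, 0, 0, -21, -21, -21]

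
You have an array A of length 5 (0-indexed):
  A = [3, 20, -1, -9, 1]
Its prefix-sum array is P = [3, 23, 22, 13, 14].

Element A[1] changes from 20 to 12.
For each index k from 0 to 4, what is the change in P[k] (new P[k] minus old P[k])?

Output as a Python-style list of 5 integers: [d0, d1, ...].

Element change: A[1] 20 -> 12, delta = -8
For k < 1: P[k] unchanged, delta_P[k] = 0
For k >= 1: P[k] shifts by exactly -8
Delta array: [0, -8, -8, -8, -8]

Answer: [0, -8, -8, -8, -8]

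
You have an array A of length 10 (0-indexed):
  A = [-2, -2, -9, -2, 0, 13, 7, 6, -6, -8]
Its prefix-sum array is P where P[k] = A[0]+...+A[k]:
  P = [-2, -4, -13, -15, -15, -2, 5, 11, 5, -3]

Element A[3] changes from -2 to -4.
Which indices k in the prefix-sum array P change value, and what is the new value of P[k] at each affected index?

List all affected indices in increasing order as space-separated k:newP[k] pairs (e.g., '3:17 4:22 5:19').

P[k] = A[0] + ... + A[k]
P[k] includes A[3] iff k >= 3
Affected indices: 3, 4, ..., 9; delta = -2
  P[3]: -15 + -2 = -17
  P[4]: -15 + -2 = -17
  P[5]: -2 + -2 = -4
  P[6]: 5 + -2 = 3
  P[7]: 11 + -2 = 9
  P[8]: 5 + -2 = 3
  P[9]: -3 + -2 = -5

Answer: 3:-17 4:-17 5:-4 6:3 7:9 8:3 9:-5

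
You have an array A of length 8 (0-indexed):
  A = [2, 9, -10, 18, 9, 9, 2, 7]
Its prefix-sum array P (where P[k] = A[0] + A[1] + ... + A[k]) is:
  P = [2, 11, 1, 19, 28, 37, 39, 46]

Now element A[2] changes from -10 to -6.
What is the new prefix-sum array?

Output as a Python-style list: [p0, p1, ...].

Change: A[2] -10 -> -6, delta = 4
P[k] for k < 2: unchanged (A[2] not included)
P[k] for k >= 2: shift by delta = 4
  P[0] = 2 + 0 = 2
  P[1] = 11 + 0 = 11
  P[2] = 1 + 4 = 5
  P[3] = 19 + 4 = 23
  P[4] = 28 + 4 = 32
  P[5] = 37 + 4 = 41
  P[6] = 39 + 4 = 43
  P[7] = 46 + 4 = 50

Answer: [2, 11, 5, 23, 32, 41, 43, 50]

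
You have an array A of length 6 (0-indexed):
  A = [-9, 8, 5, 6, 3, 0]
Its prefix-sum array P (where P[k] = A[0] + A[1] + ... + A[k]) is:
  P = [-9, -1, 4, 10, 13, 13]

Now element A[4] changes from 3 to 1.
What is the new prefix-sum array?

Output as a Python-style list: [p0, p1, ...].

Change: A[4] 3 -> 1, delta = -2
P[k] for k < 4: unchanged (A[4] not included)
P[k] for k >= 4: shift by delta = -2
  P[0] = -9 + 0 = -9
  P[1] = -1 + 0 = -1
  P[2] = 4 + 0 = 4
  P[3] = 10 + 0 = 10
  P[4] = 13 + -2 = 11
  P[5] = 13 + -2 = 11

Answer: [-9, -1, 4, 10, 11, 11]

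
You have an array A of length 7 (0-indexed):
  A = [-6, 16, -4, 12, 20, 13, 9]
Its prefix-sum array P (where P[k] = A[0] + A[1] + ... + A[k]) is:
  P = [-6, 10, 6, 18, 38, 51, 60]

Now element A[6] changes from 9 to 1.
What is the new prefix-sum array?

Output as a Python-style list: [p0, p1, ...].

Change: A[6] 9 -> 1, delta = -8
P[k] for k < 6: unchanged (A[6] not included)
P[k] for k >= 6: shift by delta = -8
  P[0] = -6 + 0 = -6
  P[1] = 10 + 0 = 10
  P[2] = 6 + 0 = 6
  P[3] = 18 + 0 = 18
  P[4] = 38 + 0 = 38
  P[5] = 51 + 0 = 51
  P[6] = 60 + -8 = 52

Answer: [-6, 10, 6, 18, 38, 51, 52]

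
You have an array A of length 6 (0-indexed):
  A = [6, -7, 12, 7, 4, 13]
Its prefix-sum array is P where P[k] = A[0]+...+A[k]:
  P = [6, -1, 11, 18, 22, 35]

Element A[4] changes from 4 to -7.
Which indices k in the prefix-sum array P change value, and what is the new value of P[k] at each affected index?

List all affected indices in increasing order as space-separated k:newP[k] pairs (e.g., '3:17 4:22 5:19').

P[k] = A[0] + ... + A[k]
P[k] includes A[4] iff k >= 4
Affected indices: 4, 5, ..., 5; delta = -11
  P[4]: 22 + -11 = 11
  P[5]: 35 + -11 = 24

Answer: 4:11 5:24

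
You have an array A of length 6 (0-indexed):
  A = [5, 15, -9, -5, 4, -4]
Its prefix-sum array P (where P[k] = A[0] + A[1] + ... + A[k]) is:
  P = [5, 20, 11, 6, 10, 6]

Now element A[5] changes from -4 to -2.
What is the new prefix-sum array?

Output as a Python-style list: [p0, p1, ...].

Change: A[5] -4 -> -2, delta = 2
P[k] for k < 5: unchanged (A[5] not included)
P[k] for k >= 5: shift by delta = 2
  P[0] = 5 + 0 = 5
  P[1] = 20 + 0 = 20
  P[2] = 11 + 0 = 11
  P[3] = 6 + 0 = 6
  P[4] = 10 + 0 = 10
  P[5] = 6 + 2 = 8

Answer: [5, 20, 11, 6, 10, 8]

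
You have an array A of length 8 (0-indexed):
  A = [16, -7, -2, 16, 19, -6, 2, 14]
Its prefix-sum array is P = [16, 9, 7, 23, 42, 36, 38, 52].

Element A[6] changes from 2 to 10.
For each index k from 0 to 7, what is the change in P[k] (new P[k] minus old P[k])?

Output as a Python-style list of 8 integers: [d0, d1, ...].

Element change: A[6] 2 -> 10, delta = 8
For k < 6: P[k] unchanged, delta_P[k] = 0
For k >= 6: P[k] shifts by exactly 8
Delta array: [0, 0, 0, 0, 0, 0, 8, 8]

Answer: [0, 0, 0, 0, 0, 0, 8, 8]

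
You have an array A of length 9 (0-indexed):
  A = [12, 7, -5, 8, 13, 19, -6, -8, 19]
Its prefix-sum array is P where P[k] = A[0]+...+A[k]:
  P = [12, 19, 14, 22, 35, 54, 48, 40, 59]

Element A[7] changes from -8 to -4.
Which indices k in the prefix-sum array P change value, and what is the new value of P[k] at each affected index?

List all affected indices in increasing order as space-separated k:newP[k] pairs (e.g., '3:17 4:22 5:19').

P[k] = A[0] + ... + A[k]
P[k] includes A[7] iff k >= 7
Affected indices: 7, 8, ..., 8; delta = 4
  P[7]: 40 + 4 = 44
  P[8]: 59 + 4 = 63

Answer: 7:44 8:63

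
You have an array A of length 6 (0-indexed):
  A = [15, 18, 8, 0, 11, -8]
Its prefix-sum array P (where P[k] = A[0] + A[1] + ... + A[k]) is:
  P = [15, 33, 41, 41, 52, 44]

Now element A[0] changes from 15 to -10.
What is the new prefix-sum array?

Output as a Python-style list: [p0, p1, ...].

Answer: [-10, 8, 16, 16, 27, 19]

Derivation:
Change: A[0] 15 -> -10, delta = -25
P[k] for k < 0: unchanged (A[0] not included)
P[k] for k >= 0: shift by delta = -25
  P[0] = 15 + -25 = -10
  P[1] = 33 + -25 = 8
  P[2] = 41 + -25 = 16
  P[3] = 41 + -25 = 16
  P[4] = 52 + -25 = 27
  P[5] = 44 + -25 = 19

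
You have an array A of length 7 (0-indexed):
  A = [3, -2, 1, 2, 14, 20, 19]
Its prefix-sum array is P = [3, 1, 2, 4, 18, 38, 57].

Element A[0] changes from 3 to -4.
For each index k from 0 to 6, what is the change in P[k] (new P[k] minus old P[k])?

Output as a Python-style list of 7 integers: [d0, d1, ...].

Element change: A[0] 3 -> -4, delta = -7
For k < 0: P[k] unchanged, delta_P[k] = 0
For k >= 0: P[k] shifts by exactly -7
Delta array: [-7, -7, -7, -7, -7, -7, -7]

Answer: [-7, -7, -7, -7, -7, -7, -7]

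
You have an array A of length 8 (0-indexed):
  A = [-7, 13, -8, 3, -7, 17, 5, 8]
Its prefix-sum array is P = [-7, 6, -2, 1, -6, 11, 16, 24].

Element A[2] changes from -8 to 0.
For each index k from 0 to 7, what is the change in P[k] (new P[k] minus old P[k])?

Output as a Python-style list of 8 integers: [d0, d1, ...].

Answer: [0, 0, 8, 8, 8, 8, 8, 8]

Derivation:
Element change: A[2] -8 -> 0, delta = 8
For k < 2: P[k] unchanged, delta_P[k] = 0
For k >= 2: P[k] shifts by exactly 8
Delta array: [0, 0, 8, 8, 8, 8, 8, 8]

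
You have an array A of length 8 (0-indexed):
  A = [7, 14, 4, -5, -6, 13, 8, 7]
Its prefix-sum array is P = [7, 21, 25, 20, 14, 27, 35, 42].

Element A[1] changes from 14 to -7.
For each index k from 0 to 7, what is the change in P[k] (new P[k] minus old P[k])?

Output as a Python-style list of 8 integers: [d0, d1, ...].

Element change: A[1] 14 -> -7, delta = -21
For k < 1: P[k] unchanged, delta_P[k] = 0
For k >= 1: P[k] shifts by exactly -21
Delta array: [0, -21, -21, -21, -21, -21, -21, -21]

Answer: [0, -21, -21, -21, -21, -21, -21, -21]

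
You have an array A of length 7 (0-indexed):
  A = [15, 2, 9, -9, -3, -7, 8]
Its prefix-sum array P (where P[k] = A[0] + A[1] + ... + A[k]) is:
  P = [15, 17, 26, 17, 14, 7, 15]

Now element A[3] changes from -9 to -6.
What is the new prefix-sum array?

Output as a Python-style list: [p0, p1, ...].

Change: A[3] -9 -> -6, delta = 3
P[k] for k < 3: unchanged (A[3] not included)
P[k] for k >= 3: shift by delta = 3
  P[0] = 15 + 0 = 15
  P[1] = 17 + 0 = 17
  P[2] = 26 + 0 = 26
  P[3] = 17 + 3 = 20
  P[4] = 14 + 3 = 17
  P[5] = 7 + 3 = 10
  P[6] = 15 + 3 = 18

Answer: [15, 17, 26, 20, 17, 10, 18]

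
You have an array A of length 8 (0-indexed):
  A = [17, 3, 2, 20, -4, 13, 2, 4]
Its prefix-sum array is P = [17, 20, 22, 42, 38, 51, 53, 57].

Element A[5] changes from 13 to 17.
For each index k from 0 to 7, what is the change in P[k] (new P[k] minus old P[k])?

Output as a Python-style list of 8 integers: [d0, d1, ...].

Answer: [0, 0, 0, 0, 0, 4, 4, 4]

Derivation:
Element change: A[5] 13 -> 17, delta = 4
For k < 5: P[k] unchanged, delta_P[k] = 0
For k >= 5: P[k] shifts by exactly 4
Delta array: [0, 0, 0, 0, 0, 4, 4, 4]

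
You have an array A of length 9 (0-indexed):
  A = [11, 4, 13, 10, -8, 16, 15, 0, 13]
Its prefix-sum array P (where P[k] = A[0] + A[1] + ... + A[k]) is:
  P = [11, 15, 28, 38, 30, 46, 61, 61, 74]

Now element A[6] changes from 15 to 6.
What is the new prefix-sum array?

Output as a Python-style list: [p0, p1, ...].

Answer: [11, 15, 28, 38, 30, 46, 52, 52, 65]

Derivation:
Change: A[6] 15 -> 6, delta = -9
P[k] for k < 6: unchanged (A[6] not included)
P[k] for k >= 6: shift by delta = -9
  P[0] = 11 + 0 = 11
  P[1] = 15 + 0 = 15
  P[2] = 28 + 0 = 28
  P[3] = 38 + 0 = 38
  P[4] = 30 + 0 = 30
  P[5] = 46 + 0 = 46
  P[6] = 61 + -9 = 52
  P[7] = 61 + -9 = 52
  P[8] = 74 + -9 = 65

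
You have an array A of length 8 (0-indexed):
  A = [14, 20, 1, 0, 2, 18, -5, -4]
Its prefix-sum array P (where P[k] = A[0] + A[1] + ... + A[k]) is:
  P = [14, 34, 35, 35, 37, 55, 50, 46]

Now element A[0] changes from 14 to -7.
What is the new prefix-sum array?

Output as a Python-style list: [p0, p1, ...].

Answer: [-7, 13, 14, 14, 16, 34, 29, 25]

Derivation:
Change: A[0] 14 -> -7, delta = -21
P[k] for k < 0: unchanged (A[0] not included)
P[k] for k >= 0: shift by delta = -21
  P[0] = 14 + -21 = -7
  P[1] = 34 + -21 = 13
  P[2] = 35 + -21 = 14
  P[3] = 35 + -21 = 14
  P[4] = 37 + -21 = 16
  P[5] = 55 + -21 = 34
  P[6] = 50 + -21 = 29
  P[7] = 46 + -21 = 25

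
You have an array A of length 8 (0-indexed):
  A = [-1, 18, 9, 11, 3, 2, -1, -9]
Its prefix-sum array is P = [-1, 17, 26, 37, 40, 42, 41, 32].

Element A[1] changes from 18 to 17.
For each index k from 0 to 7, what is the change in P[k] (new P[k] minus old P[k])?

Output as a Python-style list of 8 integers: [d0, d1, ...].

Answer: [0, -1, -1, -1, -1, -1, -1, -1]

Derivation:
Element change: A[1] 18 -> 17, delta = -1
For k < 1: P[k] unchanged, delta_P[k] = 0
For k >= 1: P[k] shifts by exactly -1
Delta array: [0, -1, -1, -1, -1, -1, -1, -1]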